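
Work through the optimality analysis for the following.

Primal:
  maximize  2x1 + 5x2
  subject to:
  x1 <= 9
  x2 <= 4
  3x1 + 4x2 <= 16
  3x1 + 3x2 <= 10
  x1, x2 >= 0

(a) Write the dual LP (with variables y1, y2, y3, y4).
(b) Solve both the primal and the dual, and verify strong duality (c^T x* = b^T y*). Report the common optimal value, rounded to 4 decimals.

The standard primal-dual pair for 'max c^T x s.t. A x <= b, x >= 0' is:
  Dual:  min b^T y  s.t.  A^T y >= c,  y >= 0.

So the dual LP is:
  minimize  9y1 + 4y2 + 16y3 + 10y4
  subject to:
    y1 + 3y3 + 3y4 >= 2
    y2 + 4y3 + 3y4 >= 5
    y1, y2, y3, y4 >= 0

Solving the primal: x* = (0, 3.3333).
  primal value c^T x* = 16.6667.
Solving the dual: y* = (0, 0, 0, 1.6667).
  dual value b^T y* = 16.6667.
Strong duality: c^T x* = b^T y*. Confirmed.

16.6667


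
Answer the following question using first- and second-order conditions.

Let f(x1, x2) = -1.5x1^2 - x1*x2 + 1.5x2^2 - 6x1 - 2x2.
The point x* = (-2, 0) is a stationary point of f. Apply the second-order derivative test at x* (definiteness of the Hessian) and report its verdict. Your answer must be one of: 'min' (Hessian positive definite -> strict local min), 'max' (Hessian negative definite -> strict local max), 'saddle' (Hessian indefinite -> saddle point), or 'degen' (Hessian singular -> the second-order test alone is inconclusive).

Compute the Hessian H = grad^2 f:
  H = [[-3, -1], [-1, 3]]
Verify stationarity: grad f(x*) = H x* + g = (0, 0).
Eigenvalues of H: -3.1623, 3.1623.
Eigenvalues have mixed signs, so H is indefinite -> x* is a saddle point.

saddle


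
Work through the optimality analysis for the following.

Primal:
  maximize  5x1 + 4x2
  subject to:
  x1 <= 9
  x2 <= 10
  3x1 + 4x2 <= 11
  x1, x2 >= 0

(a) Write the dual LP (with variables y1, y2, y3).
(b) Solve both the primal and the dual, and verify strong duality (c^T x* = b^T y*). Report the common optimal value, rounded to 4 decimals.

The standard primal-dual pair for 'max c^T x s.t. A x <= b, x >= 0' is:
  Dual:  min b^T y  s.t.  A^T y >= c,  y >= 0.

So the dual LP is:
  minimize  9y1 + 10y2 + 11y3
  subject to:
    y1 + 3y3 >= 5
    y2 + 4y3 >= 4
    y1, y2, y3 >= 0

Solving the primal: x* = (3.6667, 0).
  primal value c^T x* = 18.3333.
Solving the dual: y* = (0, 0, 1.6667).
  dual value b^T y* = 18.3333.
Strong duality: c^T x* = b^T y*. Confirmed.

18.3333


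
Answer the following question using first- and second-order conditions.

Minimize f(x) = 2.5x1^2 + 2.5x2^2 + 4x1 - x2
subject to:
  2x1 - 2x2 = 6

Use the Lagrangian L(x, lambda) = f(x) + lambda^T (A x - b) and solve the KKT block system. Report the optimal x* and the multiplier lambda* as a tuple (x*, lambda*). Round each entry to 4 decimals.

Form the Lagrangian:
  L(x, lambda) = (1/2) x^T Q x + c^T x + lambda^T (A x - b)
Stationarity (grad_x L = 0): Q x + c + A^T lambda = 0.
Primal feasibility: A x = b.

This gives the KKT block system:
  [ Q   A^T ] [ x     ]   [-c ]
  [ A    0  ] [ lambda ] = [ b ]

Solving the linear system:
  x*      = (1.2, -1.8)
  lambda* = (-5)
  f(x*)   = 18.3

x* = (1.2, -1.8), lambda* = (-5)


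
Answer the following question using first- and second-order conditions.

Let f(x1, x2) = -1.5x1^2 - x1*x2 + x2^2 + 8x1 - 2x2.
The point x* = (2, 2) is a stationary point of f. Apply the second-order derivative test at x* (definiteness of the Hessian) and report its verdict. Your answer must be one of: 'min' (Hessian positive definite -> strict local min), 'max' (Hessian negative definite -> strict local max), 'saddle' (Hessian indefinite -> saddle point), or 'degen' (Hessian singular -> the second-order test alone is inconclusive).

Compute the Hessian H = grad^2 f:
  H = [[-3, -1], [-1, 2]]
Verify stationarity: grad f(x*) = H x* + g = (0, 0).
Eigenvalues of H: -3.1926, 2.1926.
Eigenvalues have mixed signs, so H is indefinite -> x* is a saddle point.

saddle


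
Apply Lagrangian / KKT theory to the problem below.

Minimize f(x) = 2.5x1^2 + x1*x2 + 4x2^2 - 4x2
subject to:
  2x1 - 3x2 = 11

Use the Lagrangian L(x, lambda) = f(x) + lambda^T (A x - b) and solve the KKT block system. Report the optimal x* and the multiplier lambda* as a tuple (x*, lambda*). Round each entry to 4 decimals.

Form the Lagrangian:
  L(x, lambda) = (1/2) x^T Q x + c^T x + lambda^T (A x - b)
Stationarity (grad_x L = 0): Q x + c + A^T lambda = 0.
Primal feasibility: A x = b.

This gives the KKT block system:
  [ Q   A^T ] [ x     ]   [-c ]
  [ A    0  ] [ lambda ] = [ b ]

Solving the linear system:
  x*      = (2.618, -1.9213)
  lambda* = (-5.5843)
  f(x*)   = 34.5562

x* = (2.618, -1.9213), lambda* = (-5.5843)


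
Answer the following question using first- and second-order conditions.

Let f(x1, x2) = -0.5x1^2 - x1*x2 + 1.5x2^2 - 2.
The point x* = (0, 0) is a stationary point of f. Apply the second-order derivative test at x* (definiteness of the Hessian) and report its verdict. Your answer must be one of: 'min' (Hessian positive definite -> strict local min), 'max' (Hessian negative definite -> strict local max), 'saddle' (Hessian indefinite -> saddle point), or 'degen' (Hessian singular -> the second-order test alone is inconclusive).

Compute the Hessian H = grad^2 f:
  H = [[-1, -1], [-1, 3]]
Verify stationarity: grad f(x*) = H x* + g = (0, 0).
Eigenvalues of H: -1.2361, 3.2361.
Eigenvalues have mixed signs, so H is indefinite -> x* is a saddle point.

saddle


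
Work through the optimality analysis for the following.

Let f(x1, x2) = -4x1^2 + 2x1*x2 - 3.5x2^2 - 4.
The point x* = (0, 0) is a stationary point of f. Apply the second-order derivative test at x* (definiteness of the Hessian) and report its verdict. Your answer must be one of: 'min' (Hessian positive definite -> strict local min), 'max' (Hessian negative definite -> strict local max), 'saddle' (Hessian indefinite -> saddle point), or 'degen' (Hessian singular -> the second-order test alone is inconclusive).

Compute the Hessian H = grad^2 f:
  H = [[-8, 2], [2, -7]]
Verify stationarity: grad f(x*) = H x* + g = (0, 0).
Eigenvalues of H: -9.5616, -5.4384.
Both eigenvalues < 0, so H is negative definite -> x* is a strict local max.

max


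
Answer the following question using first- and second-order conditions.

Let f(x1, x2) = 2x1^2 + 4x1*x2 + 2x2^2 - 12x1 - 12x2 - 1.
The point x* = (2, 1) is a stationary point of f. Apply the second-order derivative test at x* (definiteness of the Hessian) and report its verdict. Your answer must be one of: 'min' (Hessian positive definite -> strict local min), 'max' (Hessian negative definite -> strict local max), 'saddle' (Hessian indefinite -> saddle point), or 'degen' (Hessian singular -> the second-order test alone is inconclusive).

Compute the Hessian H = grad^2 f:
  H = [[4, 4], [4, 4]]
Verify stationarity: grad f(x*) = H x* + g = (0, 0).
Eigenvalues of H: 0, 8.
H has a zero eigenvalue (singular; positive semidefinite but not definite), so H is neither positive definite, negative definite, nor indefinite. The second-order test alone is inconclusive -> degen.
(Indeed, f is constant along the null direction of H through x*, so x* is not a strict local extremum.)

degen


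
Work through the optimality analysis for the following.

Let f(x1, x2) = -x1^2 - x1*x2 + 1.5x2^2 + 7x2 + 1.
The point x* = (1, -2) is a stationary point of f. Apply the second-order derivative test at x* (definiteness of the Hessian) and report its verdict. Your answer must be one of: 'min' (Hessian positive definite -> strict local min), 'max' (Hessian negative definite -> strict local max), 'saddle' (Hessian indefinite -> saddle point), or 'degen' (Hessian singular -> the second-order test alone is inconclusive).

Compute the Hessian H = grad^2 f:
  H = [[-2, -1], [-1, 3]]
Verify stationarity: grad f(x*) = H x* + g = (0, 0).
Eigenvalues of H: -2.1926, 3.1926.
Eigenvalues have mixed signs, so H is indefinite -> x* is a saddle point.

saddle


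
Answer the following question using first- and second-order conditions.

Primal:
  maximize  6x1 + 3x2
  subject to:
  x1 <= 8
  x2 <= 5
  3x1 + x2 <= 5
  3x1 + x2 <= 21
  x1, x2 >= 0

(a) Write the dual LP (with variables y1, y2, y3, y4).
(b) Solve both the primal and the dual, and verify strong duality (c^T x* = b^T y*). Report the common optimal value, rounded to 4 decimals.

The standard primal-dual pair for 'max c^T x s.t. A x <= b, x >= 0' is:
  Dual:  min b^T y  s.t.  A^T y >= c,  y >= 0.

So the dual LP is:
  minimize  8y1 + 5y2 + 5y3 + 21y4
  subject to:
    y1 + 3y3 + 3y4 >= 6
    y2 + y3 + y4 >= 3
    y1, y2, y3, y4 >= 0

Solving the primal: x* = (0, 5).
  primal value c^T x* = 15.
Solving the dual: y* = (0, 1, 2, 0).
  dual value b^T y* = 15.
Strong duality: c^T x* = b^T y*. Confirmed.

15


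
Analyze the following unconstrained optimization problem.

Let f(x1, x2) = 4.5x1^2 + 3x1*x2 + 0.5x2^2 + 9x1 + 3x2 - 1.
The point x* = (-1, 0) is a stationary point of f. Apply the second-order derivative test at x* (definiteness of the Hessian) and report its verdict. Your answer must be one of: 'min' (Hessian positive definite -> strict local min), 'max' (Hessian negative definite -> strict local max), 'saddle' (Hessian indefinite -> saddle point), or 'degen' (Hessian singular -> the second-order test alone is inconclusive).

Compute the Hessian H = grad^2 f:
  H = [[9, 3], [3, 1]]
Verify stationarity: grad f(x*) = H x* + g = (0, 0).
Eigenvalues of H: 0, 10.
H has a zero eigenvalue (singular; positive semidefinite but not definite), so H is neither positive definite, negative definite, nor indefinite. The second-order test alone is inconclusive -> degen.
(Indeed, f is constant along the null direction of H through x*, so x* is not a strict local extremum.)

degen


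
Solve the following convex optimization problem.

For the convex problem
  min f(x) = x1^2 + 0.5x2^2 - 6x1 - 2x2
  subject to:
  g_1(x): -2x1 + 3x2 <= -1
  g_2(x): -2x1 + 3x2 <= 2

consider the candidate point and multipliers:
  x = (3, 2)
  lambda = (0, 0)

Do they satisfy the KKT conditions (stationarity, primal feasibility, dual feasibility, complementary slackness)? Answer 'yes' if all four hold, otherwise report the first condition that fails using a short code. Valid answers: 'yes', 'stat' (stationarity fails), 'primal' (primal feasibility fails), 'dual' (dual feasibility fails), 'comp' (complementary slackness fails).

Gradient of f: grad f(x) = Q x + c = (0, 0)
Constraint values g_i(x) = a_i^T x - b_i:
  g_1((3, 2)) = 1
  g_2((3, 2)) = -2
Stationarity residual: grad f(x) + sum_i lambda_i a_i = (0, 0)
  -> stationarity OK
Primal feasibility (all g_i <= 0): FAILS
Dual feasibility (all lambda_i >= 0): OK
Complementary slackness (lambda_i * g_i(x) = 0 for all i): OK

Verdict: the first failing condition is primal_feasibility -> primal.

primal


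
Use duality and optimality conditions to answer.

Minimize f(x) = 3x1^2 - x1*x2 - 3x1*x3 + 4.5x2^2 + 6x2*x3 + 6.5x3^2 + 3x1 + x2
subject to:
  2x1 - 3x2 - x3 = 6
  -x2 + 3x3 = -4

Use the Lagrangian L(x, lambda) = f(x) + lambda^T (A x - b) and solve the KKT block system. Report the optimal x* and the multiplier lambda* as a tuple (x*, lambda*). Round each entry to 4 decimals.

Form the Lagrangian:
  L(x, lambda) = (1/2) x^T Q x + c^T x + lambda^T (A x - b)
Stationarity (grad_x L = 0): Q x + c + A^T lambda = 0.
Primal feasibility: A x = b.

This gives the KKT block system:
  [ Q   A^T ] [ x     ]   [-c ]
  [ A    0  ] [ lambda ] = [ b ]

Solving the linear system:
  x*      = (1.1364, -0.7182, -1.5727)
  lambda* = (-7.6273, 6.8455)
  f(x*)   = 37.9182

x* = (1.1364, -0.7182, -1.5727), lambda* = (-7.6273, 6.8455)


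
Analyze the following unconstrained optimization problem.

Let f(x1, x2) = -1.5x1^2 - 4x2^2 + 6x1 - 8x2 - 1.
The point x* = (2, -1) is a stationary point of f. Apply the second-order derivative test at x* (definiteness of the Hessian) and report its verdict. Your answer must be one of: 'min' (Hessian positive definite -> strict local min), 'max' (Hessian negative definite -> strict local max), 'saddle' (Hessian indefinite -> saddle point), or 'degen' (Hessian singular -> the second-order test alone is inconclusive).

Compute the Hessian H = grad^2 f:
  H = [[-3, 0], [0, -8]]
Verify stationarity: grad f(x*) = H x* + g = (0, 0).
Eigenvalues of H: -8, -3.
Both eigenvalues < 0, so H is negative definite -> x* is a strict local max.

max


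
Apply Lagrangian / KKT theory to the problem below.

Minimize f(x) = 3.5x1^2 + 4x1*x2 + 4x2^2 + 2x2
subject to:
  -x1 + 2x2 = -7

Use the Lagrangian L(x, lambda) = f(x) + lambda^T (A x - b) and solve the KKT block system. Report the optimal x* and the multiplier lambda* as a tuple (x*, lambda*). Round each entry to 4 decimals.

Form the Lagrangian:
  L(x, lambda) = (1/2) x^T Q x + c^T x + lambda^T (A x - b)
Stationarity (grad_x L = 0): Q x + c + A^T lambda = 0.
Primal feasibility: A x = b.

This gives the KKT block system:
  [ Q   A^T ] [ x     ]   [-c ]
  [ A    0  ] [ lambda ] = [ b ]

Solving the linear system:
  x*      = (2.0769, -2.4615)
  lambda* = (4.6923)
  f(x*)   = 13.9615

x* = (2.0769, -2.4615), lambda* = (4.6923)


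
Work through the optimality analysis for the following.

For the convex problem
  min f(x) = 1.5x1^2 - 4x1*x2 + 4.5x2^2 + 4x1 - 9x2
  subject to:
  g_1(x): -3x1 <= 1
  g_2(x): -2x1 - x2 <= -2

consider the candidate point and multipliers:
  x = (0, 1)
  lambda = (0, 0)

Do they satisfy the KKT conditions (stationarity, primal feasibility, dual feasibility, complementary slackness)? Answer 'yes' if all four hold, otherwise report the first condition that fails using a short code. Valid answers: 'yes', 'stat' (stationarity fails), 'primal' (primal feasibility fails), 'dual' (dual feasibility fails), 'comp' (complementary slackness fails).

Gradient of f: grad f(x) = Q x + c = (0, 0)
Constraint values g_i(x) = a_i^T x - b_i:
  g_1((0, 1)) = -1
  g_2((0, 1)) = 1
Stationarity residual: grad f(x) + sum_i lambda_i a_i = (0, 0)
  -> stationarity OK
Primal feasibility (all g_i <= 0): FAILS
Dual feasibility (all lambda_i >= 0): OK
Complementary slackness (lambda_i * g_i(x) = 0 for all i): OK

Verdict: the first failing condition is primal_feasibility -> primal.

primal


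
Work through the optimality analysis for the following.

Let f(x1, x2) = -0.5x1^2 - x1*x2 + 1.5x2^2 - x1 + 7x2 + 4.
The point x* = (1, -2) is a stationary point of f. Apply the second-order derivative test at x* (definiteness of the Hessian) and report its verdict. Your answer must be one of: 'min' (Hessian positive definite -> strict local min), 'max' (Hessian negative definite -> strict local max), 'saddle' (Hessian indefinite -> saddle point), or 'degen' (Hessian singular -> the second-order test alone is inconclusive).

Compute the Hessian H = grad^2 f:
  H = [[-1, -1], [-1, 3]]
Verify stationarity: grad f(x*) = H x* + g = (0, 0).
Eigenvalues of H: -1.2361, 3.2361.
Eigenvalues have mixed signs, so H is indefinite -> x* is a saddle point.

saddle


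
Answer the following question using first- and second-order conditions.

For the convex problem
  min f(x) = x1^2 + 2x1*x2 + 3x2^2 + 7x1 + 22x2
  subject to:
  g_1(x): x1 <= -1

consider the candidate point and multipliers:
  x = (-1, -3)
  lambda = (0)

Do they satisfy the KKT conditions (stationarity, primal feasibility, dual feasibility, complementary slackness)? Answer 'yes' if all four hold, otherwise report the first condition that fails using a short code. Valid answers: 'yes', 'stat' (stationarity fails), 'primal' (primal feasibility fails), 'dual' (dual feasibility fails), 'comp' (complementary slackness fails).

Gradient of f: grad f(x) = Q x + c = (-1, 2)
Constraint values g_i(x) = a_i^T x - b_i:
  g_1((-1, -3)) = 0
Stationarity residual: grad f(x) + sum_i lambda_i a_i = (-1, 2)
  -> stationarity FAILS
Primal feasibility (all g_i <= 0): OK
Dual feasibility (all lambda_i >= 0): OK
Complementary slackness (lambda_i * g_i(x) = 0 for all i): OK

Verdict: the first failing condition is stationarity -> stat.

stat


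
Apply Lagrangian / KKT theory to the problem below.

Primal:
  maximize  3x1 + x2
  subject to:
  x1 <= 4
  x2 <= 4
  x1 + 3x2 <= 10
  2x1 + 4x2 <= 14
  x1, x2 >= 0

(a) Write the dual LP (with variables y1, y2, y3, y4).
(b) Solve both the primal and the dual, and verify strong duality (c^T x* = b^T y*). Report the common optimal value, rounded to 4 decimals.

The standard primal-dual pair for 'max c^T x s.t. A x <= b, x >= 0' is:
  Dual:  min b^T y  s.t.  A^T y >= c,  y >= 0.

So the dual LP is:
  minimize  4y1 + 4y2 + 10y3 + 14y4
  subject to:
    y1 + y3 + 2y4 >= 3
    y2 + 3y3 + 4y4 >= 1
    y1, y2, y3, y4 >= 0

Solving the primal: x* = (4, 1.5).
  primal value c^T x* = 13.5.
Solving the dual: y* = (2.5, 0, 0, 0.25).
  dual value b^T y* = 13.5.
Strong duality: c^T x* = b^T y*. Confirmed.

13.5


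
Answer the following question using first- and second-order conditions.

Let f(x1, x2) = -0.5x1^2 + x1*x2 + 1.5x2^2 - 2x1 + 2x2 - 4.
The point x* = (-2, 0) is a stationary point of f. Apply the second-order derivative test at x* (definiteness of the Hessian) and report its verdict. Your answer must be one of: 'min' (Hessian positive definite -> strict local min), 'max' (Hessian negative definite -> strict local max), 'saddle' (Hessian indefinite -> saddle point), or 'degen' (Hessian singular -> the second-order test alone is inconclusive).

Compute the Hessian H = grad^2 f:
  H = [[-1, 1], [1, 3]]
Verify stationarity: grad f(x*) = H x* + g = (0, 0).
Eigenvalues of H: -1.2361, 3.2361.
Eigenvalues have mixed signs, so H is indefinite -> x* is a saddle point.

saddle


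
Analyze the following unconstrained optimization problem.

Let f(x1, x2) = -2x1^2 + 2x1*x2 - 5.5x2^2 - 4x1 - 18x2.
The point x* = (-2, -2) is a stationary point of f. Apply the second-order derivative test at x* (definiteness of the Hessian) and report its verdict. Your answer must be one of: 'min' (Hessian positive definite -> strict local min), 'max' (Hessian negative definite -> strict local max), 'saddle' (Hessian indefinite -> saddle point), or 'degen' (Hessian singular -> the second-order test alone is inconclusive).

Compute the Hessian H = grad^2 f:
  H = [[-4, 2], [2, -11]]
Verify stationarity: grad f(x*) = H x* + g = (0, 0).
Eigenvalues of H: -11.5311, -3.4689.
Both eigenvalues < 0, so H is negative definite -> x* is a strict local max.

max


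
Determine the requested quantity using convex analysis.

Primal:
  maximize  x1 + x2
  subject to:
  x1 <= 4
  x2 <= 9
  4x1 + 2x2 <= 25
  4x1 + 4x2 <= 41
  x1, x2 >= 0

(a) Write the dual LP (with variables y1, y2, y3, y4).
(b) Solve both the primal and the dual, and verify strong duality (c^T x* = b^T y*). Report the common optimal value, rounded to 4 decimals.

The standard primal-dual pair for 'max c^T x s.t. A x <= b, x >= 0' is:
  Dual:  min b^T y  s.t.  A^T y >= c,  y >= 0.

So the dual LP is:
  minimize  4y1 + 9y2 + 25y3 + 41y4
  subject to:
    y1 + 4y3 + 4y4 >= 1
    y2 + 2y3 + 4y4 >= 1
    y1, y2, y3, y4 >= 0

Solving the primal: x* = (2.25, 8).
  primal value c^T x* = 10.25.
Solving the dual: y* = (0, 0, 0, 0.25).
  dual value b^T y* = 10.25.
Strong duality: c^T x* = b^T y*. Confirmed.

10.25


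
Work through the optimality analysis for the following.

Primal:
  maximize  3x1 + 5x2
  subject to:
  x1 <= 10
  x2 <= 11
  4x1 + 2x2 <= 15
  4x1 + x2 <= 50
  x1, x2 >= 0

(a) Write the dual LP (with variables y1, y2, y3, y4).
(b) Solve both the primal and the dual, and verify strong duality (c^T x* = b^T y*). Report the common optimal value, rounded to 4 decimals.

The standard primal-dual pair for 'max c^T x s.t. A x <= b, x >= 0' is:
  Dual:  min b^T y  s.t.  A^T y >= c,  y >= 0.

So the dual LP is:
  minimize  10y1 + 11y2 + 15y3 + 50y4
  subject to:
    y1 + 4y3 + 4y4 >= 3
    y2 + 2y3 + y4 >= 5
    y1, y2, y3, y4 >= 0

Solving the primal: x* = (0, 7.5).
  primal value c^T x* = 37.5.
Solving the dual: y* = (0, 0, 2.5, 0).
  dual value b^T y* = 37.5.
Strong duality: c^T x* = b^T y*. Confirmed.

37.5


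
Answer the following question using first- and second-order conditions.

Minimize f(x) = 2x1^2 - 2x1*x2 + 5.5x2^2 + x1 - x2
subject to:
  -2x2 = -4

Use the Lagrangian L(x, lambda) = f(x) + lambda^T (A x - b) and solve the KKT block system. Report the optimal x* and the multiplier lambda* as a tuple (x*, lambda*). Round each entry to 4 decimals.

Form the Lagrangian:
  L(x, lambda) = (1/2) x^T Q x + c^T x + lambda^T (A x - b)
Stationarity (grad_x L = 0): Q x + c + A^T lambda = 0.
Primal feasibility: A x = b.

This gives the KKT block system:
  [ Q   A^T ] [ x     ]   [-c ]
  [ A    0  ] [ lambda ] = [ b ]

Solving the linear system:
  x*      = (0.75, 2)
  lambda* = (9.75)
  f(x*)   = 18.875

x* = (0.75, 2), lambda* = (9.75)


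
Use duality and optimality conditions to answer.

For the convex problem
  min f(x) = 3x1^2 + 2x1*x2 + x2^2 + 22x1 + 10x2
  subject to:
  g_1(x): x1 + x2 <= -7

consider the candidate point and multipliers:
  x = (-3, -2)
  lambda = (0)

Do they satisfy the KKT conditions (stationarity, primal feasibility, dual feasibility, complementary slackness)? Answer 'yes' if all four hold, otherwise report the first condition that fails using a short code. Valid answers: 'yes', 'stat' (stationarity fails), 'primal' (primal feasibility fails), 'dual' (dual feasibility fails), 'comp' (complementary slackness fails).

Gradient of f: grad f(x) = Q x + c = (0, 0)
Constraint values g_i(x) = a_i^T x - b_i:
  g_1((-3, -2)) = 2
Stationarity residual: grad f(x) + sum_i lambda_i a_i = (0, 0)
  -> stationarity OK
Primal feasibility (all g_i <= 0): FAILS
Dual feasibility (all lambda_i >= 0): OK
Complementary slackness (lambda_i * g_i(x) = 0 for all i): OK

Verdict: the first failing condition is primal_feasibility -> primal.

primal


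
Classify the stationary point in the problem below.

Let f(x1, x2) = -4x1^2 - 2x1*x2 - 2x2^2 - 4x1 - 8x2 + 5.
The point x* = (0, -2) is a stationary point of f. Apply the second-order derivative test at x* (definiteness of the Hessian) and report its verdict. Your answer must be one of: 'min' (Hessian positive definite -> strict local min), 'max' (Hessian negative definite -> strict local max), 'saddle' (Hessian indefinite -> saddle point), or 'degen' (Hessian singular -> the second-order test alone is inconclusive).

Compute the Hessian H = grad^2 f:
  H = [[-8, -2], [-2, -4]]
Verify stationarity: grad f(x*) = H x* + g = (0, 0).
Eigenvalues of H: -8.8284, -3.1716.
Both eigenvalues < 0, so H is negative definite -> x* is a strict local max.

max


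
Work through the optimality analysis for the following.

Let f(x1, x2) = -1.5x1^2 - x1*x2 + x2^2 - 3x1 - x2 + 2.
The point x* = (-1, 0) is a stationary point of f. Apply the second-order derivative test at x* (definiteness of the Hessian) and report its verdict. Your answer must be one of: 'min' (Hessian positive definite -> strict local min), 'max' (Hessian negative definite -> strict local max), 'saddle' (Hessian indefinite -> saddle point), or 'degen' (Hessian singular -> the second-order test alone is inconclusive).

Compute the Hessian H = grad^2 f:
  H = [[-3, -1], [-1, 2]]
Verify stationarity: grad f(x*) = H x* + g = (0, 0).
Eigenvalues of H: -3.1926, 2.1926.
Eigenvalues have mixed signs, so H is indefinite -> x* is a saddle point.

saddle


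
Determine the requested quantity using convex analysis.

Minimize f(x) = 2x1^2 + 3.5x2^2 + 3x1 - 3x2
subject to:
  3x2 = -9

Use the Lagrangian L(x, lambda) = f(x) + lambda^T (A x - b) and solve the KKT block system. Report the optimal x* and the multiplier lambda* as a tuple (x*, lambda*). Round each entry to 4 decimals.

Form the Lagrangian:
  L(x, lambda) = (1/2) x^T Q x + c^T x + lambda^T (A x - b)
Stationarity (grad_x L = 0): Q x + c + A^T lambda = 0.
Primal feasibility: A x = b.

This gives the KKT block system:
  [ Q   A^T ] [ x     ]   [-c ]
  [ A    0  ] [ lambda ] = [ b ]

Solving the linear system:
  x*      = (-0.75, -3)
  lambda* = (8)
  f(x*)   = 39.375

x* = (-0.75, -3), lambda* = (8)


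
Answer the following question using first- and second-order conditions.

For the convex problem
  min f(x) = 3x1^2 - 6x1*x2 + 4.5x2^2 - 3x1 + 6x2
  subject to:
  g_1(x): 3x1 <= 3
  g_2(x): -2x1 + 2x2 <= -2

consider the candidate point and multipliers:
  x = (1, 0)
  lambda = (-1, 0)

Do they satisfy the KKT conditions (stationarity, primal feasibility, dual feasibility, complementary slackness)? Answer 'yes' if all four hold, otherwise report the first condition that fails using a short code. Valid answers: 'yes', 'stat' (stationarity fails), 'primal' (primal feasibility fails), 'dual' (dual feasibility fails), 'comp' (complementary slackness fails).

Gradient of f: grad f(x) = Q x + c = (3, 0)
Constraint values g_i(x) = a_i^T x - b_i:
  g_1((1, 0)) = 0
  g_2((1, 0)) = 0
Stationarity residual: grad f(x) + sum_i lambda_i a_i = (0, 0)
  -> stationarity OK
Primal feasibility (all g_i <= 0): OK
Dual feasibility (all lambda_i >= 0): FAILS
Complementary slackness (lambda_i * g_i(x) = 0 for all i): OK

Verdict: the first failing condition is dual_feasibility -> dual.

dual


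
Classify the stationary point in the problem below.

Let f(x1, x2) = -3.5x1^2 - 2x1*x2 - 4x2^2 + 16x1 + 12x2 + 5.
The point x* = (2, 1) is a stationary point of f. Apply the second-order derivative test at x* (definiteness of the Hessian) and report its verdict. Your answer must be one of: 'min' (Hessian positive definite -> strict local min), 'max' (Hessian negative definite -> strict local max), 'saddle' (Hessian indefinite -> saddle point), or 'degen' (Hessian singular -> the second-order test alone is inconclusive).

Compute the Hessian H = grad^2 f:
  H = [[-7, -2], [-2, -8]]
Verify stationarity: grad f(x*) = H x* + g = (0, 0).
Eigenvalues of H: -9.5616, -5.4384.
Both eigenvalues < 0, so H is negative definite -> x* is a strict local max.

max


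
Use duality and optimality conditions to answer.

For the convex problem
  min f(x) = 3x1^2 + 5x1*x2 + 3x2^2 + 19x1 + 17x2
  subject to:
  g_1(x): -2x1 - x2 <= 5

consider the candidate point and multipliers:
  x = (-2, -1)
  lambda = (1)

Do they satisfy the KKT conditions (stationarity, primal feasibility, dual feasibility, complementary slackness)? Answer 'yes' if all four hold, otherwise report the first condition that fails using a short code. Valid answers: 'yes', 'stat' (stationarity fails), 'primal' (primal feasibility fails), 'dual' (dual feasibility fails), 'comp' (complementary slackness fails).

Gradient of f: grad f(x) = Q x + c = (2, 1)
Constraint values g_i(x) = a_i^T x - b_i:
  g_1((-2, -1)) = 0
Stationarity residual: grad f(x) + sum_i lambda_i a_i = (0, 0)
  -> stationarity OK
Primal feasibility (all g_i <= 0): OK
Dual feasibility (all lambda_i >= 0): OK
Complementary slackness (lambda_i * g_i(x) = 0 for all i): OK

Verdict: yes, KKT holds.

yes


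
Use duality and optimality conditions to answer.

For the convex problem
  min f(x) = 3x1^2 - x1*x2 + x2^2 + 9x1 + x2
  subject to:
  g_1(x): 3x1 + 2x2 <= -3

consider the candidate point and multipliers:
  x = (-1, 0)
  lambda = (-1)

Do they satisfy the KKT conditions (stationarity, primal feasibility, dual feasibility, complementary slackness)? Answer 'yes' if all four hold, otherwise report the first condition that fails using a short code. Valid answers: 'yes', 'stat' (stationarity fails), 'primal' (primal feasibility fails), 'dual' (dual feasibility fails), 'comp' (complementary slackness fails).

Gradient of f: grad f(x) = Q x + c = (3, 2)
Constraint values g_i(x) = a_i^T x - b_i:
  g_1((-1, 0)) = 0
Stationarity residual: grad f(x) + sum_i lambda_i a_i = (0, 0)
  -> stationarity OK
Primal feasibility (all g_i <= 0): OK
Dual feasibility (all lambda_i >= 0): FAILS
Complementary slackness (lambda_i * g_i(x) = 0 for all i): OK

Verdict: the first failing condition is dual_feasibility -> dual.

dual


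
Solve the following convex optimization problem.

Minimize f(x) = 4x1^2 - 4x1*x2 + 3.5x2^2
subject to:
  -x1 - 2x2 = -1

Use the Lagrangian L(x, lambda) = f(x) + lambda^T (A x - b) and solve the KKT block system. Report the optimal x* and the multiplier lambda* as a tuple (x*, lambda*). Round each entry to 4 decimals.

Form the Lagrangian:
  L(x, lambda) = (1/2) x^T Q x + c^T x + lambda^T (A x - b)
Stationarity (grad_x L = 0): Q x + c + A^T lambda = 0.
Primal feasibility: A x = b.

This gives the KKT block system:
  [ Q   A^T ] [ x     ]   [-c ]
  [ A    0  ] [ lambda ] = [ b ]

Solving the linear system:
  x*      = (0.2727, 0.3636)
  lambda* = (0.7273)
  f(x*)   = 0.3636

x* = (0.2727, 0.3636), lambda* = (0.7273)


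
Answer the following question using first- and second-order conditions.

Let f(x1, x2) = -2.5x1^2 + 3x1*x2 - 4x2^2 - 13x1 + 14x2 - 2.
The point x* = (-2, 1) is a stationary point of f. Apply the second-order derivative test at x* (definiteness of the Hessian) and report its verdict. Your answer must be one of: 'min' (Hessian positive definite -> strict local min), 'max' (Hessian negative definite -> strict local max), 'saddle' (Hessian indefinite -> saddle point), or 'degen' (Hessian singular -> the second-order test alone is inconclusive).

Compute the Hessian H = grad^2 f:
  H = [[-5, 3], [3, -8]]
Verify stationarity: grad f(x*) = H x* + g = (0, 0).
Eigenvalues of H: -9.8541, -3.1459.
Both eigenvalues < 0, so H is negative definite -> x* is a strict local max.

max


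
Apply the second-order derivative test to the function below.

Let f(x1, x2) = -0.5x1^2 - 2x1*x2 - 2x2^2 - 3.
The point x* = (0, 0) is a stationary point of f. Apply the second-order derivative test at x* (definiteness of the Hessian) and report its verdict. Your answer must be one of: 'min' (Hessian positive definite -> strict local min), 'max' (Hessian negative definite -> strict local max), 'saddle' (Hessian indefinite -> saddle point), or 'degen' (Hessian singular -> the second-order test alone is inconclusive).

Compute the Hessian H = grad^2 f:
  H = [[-1, -2], [-2, -4]]
Verify stationarity: grad f(x*) = H x* + g = (0, 0).
Eigenvalues of H: -5, 0.
H has a zero eigenvalue (singular; negative semidefinite but not definite), so H is neither positive definite, negative definite, nor indefinite. The second-order test alone is inconclusive -> degen.
(Indeed, f is constant along the null direction of H through x*, so x* is not a strict local extremum.)

degen


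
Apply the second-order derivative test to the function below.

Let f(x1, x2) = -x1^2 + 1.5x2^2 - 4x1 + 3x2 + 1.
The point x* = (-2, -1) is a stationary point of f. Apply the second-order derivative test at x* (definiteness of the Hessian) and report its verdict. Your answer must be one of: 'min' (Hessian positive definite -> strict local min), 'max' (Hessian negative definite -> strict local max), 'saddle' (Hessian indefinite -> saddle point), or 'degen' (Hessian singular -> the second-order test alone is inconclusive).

Compute the Hessian H = grad^2 f:
  H = [[-2, 0], [0, 3]]
Verify stationarity: grad f(x*) = H x* + g = (0, 0).
Eigenvalues of H: -2, 3.
Eigenvalues have mixed signs, so H is indefinite -> x* is a saddle point.

saddle


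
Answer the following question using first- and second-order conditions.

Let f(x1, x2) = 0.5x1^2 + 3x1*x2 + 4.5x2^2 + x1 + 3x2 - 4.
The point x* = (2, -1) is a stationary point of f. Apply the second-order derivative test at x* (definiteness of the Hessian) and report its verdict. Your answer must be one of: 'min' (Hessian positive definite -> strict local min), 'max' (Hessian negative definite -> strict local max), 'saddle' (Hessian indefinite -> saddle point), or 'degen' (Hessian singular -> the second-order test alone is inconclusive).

Compute the Hessian H = grad^2 f:
  H = [[1, 3], [3, 9]]
Verify stationarity: grad f(x*) = H x* + g = (0, 0).
Eigenvalues of H: 0, 10.
H has a zero eigenvalue (singular; positive semidefinite but not definite), so H is neither positive definite, negative definite, nor indefinite. The second-order test alone is inconclusive -> degen.
(Indeed, f is constant along the null direction of H through x*, so x* is not a strict local extremum.)

degen


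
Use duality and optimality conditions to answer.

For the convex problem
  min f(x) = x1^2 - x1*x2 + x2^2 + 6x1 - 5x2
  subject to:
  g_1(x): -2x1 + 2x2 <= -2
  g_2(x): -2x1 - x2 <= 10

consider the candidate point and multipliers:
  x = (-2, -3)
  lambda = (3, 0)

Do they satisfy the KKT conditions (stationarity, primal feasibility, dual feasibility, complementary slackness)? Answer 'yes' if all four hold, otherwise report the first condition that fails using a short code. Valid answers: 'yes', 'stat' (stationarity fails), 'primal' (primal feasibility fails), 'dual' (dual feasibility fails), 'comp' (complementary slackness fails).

Gradient of f: grad f(x) = Q x + c = (5, -9)
Constraint values g_i(x) = a_i^T x - b_i:
  g_1((-2, -3)) = 0
  g_2((-2, -3)) = -3
Stationarity residual: grad f(x) + sum_i lambda_i a_i = (-1, -3)
  -> stationarity FAILS
Primal feasibility (all g_i <= 0): OK
Dual feasibility (all lambda_i >= 0): OK
Complementary slackness (lambda_i * g_i(x) = 0 for all i): OK

Verdict: the first failing condition is stationarity -> stat.

stat


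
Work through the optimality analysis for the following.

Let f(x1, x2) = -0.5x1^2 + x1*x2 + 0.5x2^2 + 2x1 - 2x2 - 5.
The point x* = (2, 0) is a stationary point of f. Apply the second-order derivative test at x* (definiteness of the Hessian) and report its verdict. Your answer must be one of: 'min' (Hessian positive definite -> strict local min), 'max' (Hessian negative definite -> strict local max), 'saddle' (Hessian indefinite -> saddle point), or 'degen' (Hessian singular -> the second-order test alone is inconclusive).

Compute the Hessian H = grad^2 f:
  H = [[-1, 1], [1, 1]]
Verify stationarity: grad f(x*) = H x* + g = (0, 0).
Eigenvalues of H: -1.4142, 1.4142.
Eigenvalues have mixed signs, so H is indefinite -> x* is a saddle point.

saddle


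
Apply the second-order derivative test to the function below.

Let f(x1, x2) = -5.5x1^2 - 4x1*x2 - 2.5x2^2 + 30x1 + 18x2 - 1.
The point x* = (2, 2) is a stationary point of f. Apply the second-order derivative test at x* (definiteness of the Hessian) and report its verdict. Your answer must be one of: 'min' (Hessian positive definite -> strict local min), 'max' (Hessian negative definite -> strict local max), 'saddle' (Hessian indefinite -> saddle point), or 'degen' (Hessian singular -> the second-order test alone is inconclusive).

Compute the Hessian H = grad^2 f:
  H = [[-11, -4], [-4, -5]]
Verify stationarity: grad f(x*) = H x* + g = (0, 0).
Eigenvalues of H: -13, -3.
Both eigenvalues < 0, so H is negative definite -> x* is a strict local max.

max


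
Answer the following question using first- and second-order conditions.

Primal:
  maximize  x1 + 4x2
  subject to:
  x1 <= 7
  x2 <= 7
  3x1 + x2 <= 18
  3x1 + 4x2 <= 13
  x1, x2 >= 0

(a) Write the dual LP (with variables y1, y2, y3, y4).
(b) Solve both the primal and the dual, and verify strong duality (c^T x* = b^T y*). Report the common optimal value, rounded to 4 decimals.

The standard primal-dual pair for 'max c^T x s.t. A x <= b, x >= 0' is:
  Dual:  min b^T y  s.t.  A^T y >= c,  y >= 0.

So the dual LP is:
  minimize  7y1 + 7y2 + 18y3 + 13y4
  subject to:
    y1 + 3y3 + 3y4 >= 1
    y2 + y3 + 4y4 >= 4
    y1, y2, y3, y4 >= 0

Solving the primal: x* = (0, 3.25).
  primal value c^T x* = 13.
Solving the dual: y* = (0, 0, 0, 1).
  dual value b^T y* = 13.
Strong duality: c^T x* = b^T y*. Confirmed.

13


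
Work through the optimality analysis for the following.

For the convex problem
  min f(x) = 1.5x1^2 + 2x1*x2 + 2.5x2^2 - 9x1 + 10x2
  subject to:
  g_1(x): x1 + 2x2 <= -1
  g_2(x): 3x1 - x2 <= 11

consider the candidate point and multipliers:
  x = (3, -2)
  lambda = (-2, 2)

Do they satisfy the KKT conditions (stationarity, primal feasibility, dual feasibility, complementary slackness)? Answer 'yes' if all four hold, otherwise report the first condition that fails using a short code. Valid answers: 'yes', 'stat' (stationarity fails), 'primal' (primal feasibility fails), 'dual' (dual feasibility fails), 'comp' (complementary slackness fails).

Gradient of f: grad f(x) = Q x + c = (-4, 6)
Constraint values g_i(x) = a_i^T x - b_i:
  g_1((3, -2)) = 0
  g_2((3, -2)) = 0
Stationarity residual: grad f(x) + sum_i lambda_i a_i = (0, 0)
  -> stationarity OK
Primal feasibility (all g_i <= 0): OK
Dual feasibility (all lambda_i >= 0): FAILS
Complementary slackness (lambda_i * g_i(x) = 0 for all i): OK

Verdict: the first failing condition is dual_feasibility -> dual.

dual


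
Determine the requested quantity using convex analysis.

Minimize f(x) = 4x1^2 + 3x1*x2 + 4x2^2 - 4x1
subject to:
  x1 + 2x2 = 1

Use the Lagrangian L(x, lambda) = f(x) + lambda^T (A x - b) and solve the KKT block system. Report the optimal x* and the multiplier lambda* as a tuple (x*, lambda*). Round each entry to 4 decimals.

Form the Lagrangian:
  L(x, lambda) = (1/2) x^T Q x + c^T x + lambda^T (A x - b)
Stationarity (grad_x L = 0): Q x + c + A^T lambda = 0.
Primal feasibility: A x = b.

This gives the KKT block system:
  [ Q   A^T ] [ x     ]   [-c ]
  [ A    0  ] [ lambda ] = [ b ]

Solving the linear system:
  x*      = (0.6429, 0.1786)
  lambda* = (-1.6786)
  f(x*)   = -0.4464

x* = (0.6429, 0.1786), lambda* = (-1.6786)


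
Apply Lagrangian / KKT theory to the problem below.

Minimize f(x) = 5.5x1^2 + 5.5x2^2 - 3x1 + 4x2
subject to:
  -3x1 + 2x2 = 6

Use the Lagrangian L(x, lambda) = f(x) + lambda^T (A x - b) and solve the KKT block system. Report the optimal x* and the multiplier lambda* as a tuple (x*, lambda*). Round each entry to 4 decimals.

Form the Lagrangian:
  L(x, lambda) = (1/2) x^T Q x + c^T x + lambda^T (A x - b)
Stationarity (grad_x L = 0): Q x + c + A^T lambda = 0.
Primal feasibility: A x = b.

This gives the KKT block system:
  [ Q   A^T ] [ x     ]   [-c ]
  [ A    0  ] [ lambda ] = [ b ]

Solving the linear system:
  x*      = (-1.4685, 0.7972)
  lambda* = (-6.3846)
  f(x*)   = 22.951

x* = (-1.4685, 0.7972), lambda* = (-6.3846)


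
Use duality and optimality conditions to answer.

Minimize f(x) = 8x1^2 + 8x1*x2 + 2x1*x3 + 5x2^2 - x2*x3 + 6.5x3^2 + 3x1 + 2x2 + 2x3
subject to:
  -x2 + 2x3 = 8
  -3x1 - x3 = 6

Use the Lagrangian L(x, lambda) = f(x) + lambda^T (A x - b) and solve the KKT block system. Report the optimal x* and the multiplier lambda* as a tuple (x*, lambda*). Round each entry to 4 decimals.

Form the Lagrangian:
  L(x, lambda) = (1/2) x^T Q x + c^T x + lambda^T (A x - b)
Stationarity (grad_x L = 0): Q x + c + A^T lambda = 0.
Primal feasibility: A x = b.

This gives the KKT block system:
  [ Q   A^T ] [ x     ]   [-c ]
  [ A    0  ] [ lambda ] = [ b ]

Solving the linear system:
  x*      = (-3.298, -0.212, 3.894)
  lambda* = (-30.3983, -14.5587)
  f(x*)   = 164.0043

x* = (-3.298, -0.212, 3.894), lambda* = (-30.3983, -14.5587)


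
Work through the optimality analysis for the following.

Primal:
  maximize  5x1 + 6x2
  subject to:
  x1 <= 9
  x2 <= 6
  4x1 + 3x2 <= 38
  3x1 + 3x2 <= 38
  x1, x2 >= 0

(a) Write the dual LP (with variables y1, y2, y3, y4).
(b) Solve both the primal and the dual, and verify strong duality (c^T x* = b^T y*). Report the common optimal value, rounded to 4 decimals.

The standard primal-dual pair for 'max c^T x s.t. A x <= b, x >= 0' is:
  Dual:  min b^T y  s.t.  A^T y >= c,  y >= 0.

So the dual LP is:
  minimize  9y1 + 6y2 + 38y3 + 38y4
  subject to:
    y1 + 4y3 + 3y4 >= 5
    y2 + 3y3 + 3y4 >= 6
    y1, y2, y3, y4 >= 0

Solving the primal: x* = (5, 6).
  primal value c^T x* = 61.
Solving the dual: y* = (0, 2.25, 1.25, 0).
  dual value b^T y* = 61.
Strong duality: c^T x* = b^T y*. Confirmed.

61


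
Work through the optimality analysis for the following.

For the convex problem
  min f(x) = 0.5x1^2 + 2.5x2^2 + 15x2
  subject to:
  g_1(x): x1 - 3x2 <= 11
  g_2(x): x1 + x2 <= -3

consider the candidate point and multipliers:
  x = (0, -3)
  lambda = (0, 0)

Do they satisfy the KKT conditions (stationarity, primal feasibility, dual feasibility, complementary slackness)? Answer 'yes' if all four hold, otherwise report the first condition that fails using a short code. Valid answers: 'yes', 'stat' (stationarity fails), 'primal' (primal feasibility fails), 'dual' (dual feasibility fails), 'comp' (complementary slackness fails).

Gradient of f: grad f(x) = Q x + c = (0, 0)
Constraint values g_i(x) = a_i^T x - b_i:
  g_1((0, -3)) = -2
  g_2((0, -3)) = 0
Stationarity residual: grad f(x) + sum_i lambda_i a_i = (0, 0)
  -> stationarity OK
Primal feasibility (all g_i <= 0): OK
Dual feasibility (all lambda_i >= 0): OK
Complementary slackness (lambda_i * g_i(x) = 0 for all i): OK

Verdict: yes, KKT holds.

yes
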